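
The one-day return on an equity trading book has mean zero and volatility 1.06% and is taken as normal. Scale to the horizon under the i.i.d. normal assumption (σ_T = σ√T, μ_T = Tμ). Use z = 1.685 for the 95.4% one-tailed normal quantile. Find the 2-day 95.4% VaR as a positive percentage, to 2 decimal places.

2.53%

σ_{2d} = 1.06% × √2 = 1.499%.
VaR = 1.685 × 1.499% = 2.526%.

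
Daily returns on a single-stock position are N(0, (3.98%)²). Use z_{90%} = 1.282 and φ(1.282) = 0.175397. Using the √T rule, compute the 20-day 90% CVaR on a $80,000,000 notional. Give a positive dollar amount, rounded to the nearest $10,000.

σ_{20d} = 3.98% × √20 = 17.799%.
ES multiplier = φ(z)/(1−α) = 0.175397/0.1 = 1.754.
ES = 17.799% × 1.754 = 31.219%; on $80,000,000: $24,975,200.

$24,980,000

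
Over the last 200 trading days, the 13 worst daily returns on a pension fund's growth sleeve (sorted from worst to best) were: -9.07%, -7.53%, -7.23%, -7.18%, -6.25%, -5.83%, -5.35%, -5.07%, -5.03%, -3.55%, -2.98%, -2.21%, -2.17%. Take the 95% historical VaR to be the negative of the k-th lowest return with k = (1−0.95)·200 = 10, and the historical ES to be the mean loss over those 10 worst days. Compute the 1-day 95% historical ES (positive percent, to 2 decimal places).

6.21%

The 10 worst returns sum to -62.09%.
ES = −(-62.09%) / 10 = 6.209% ≈ 6.21%.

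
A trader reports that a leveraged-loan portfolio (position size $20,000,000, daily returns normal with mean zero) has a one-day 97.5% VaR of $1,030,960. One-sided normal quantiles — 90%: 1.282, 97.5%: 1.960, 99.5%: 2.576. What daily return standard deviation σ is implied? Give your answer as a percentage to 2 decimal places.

2.63%

VaR as a fraction: $1,030,960 / $20,000,000 = 5.155%.
σ = VaR / z = 5.155% / 1.960 = 2.630%.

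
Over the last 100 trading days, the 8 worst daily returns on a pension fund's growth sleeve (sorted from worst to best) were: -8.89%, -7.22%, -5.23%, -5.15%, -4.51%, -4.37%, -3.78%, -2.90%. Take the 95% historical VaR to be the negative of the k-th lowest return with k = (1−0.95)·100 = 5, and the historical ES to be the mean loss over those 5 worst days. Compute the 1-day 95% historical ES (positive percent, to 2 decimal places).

The 5 worst returns sum to -31.00%.
ES = −(-31.00%) / 5 = 6.2% ≈ 6.20%.

6.20%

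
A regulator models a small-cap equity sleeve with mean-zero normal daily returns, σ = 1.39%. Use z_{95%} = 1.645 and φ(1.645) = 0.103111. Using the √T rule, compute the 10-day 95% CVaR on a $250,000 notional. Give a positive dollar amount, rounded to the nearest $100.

σ_{10d} = 1.39% × √10 = 4.396%.
ES multiplier = φ(z)/(1−α) = 0.103111/0.05 = 2.062.
ES = 4.396% × 2.062 = 9.065%; on $250,000: $22,662.

$22,700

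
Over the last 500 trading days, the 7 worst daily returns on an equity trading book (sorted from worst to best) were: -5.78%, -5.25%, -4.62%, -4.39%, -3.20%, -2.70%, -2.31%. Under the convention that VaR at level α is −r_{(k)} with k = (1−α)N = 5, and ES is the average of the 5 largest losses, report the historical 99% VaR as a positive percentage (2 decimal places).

k = 5; the 5th lowest return is -3.20%, so VaR = 3.20%.

3.20%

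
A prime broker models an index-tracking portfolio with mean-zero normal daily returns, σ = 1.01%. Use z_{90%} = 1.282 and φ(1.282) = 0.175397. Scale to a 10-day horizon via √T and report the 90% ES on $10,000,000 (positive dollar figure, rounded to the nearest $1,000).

σ_{10d} = 1.01% × √10 = 3.194%.
ES multiplier = φ(z)/(1−α) = 0.175397/0.1 = 1.754.
ES = 3.194% × 1.754 = 5.602%; on $10,000,000: $560,200.

$560,000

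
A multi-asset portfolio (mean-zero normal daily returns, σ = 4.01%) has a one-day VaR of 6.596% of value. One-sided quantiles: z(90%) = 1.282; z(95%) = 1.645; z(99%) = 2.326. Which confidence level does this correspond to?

95%

Implied z = VaR/σ = 6.596 / 4.01 = 1.645.
This matches z(95%) = 1.645.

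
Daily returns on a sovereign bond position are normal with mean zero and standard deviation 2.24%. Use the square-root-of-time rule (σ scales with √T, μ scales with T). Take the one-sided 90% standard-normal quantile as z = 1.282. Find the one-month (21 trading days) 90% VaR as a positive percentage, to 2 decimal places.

13.16%

σ_{21d} = 2.24% × √21 = 10.265%.
VaR = 1.282 × 10.265% = 13.160%.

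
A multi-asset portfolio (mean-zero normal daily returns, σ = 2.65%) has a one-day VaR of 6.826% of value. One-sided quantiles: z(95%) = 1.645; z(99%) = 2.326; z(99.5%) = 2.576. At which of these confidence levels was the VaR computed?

99.5%

Implied z = VaR/σ = 6.826 / 2.65 = 2.576.
This matches z(99.5%) = 2.576.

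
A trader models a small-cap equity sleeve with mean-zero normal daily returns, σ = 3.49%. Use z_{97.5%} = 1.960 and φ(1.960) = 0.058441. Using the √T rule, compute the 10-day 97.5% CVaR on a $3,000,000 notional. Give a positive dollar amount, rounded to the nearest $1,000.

σ_{10d} = 3.49% × √10 = 11.036%.
ES multiplier = φ(z)/(1−α) = 0.058441/0.025 = 2.338.
ES = 11.036% × 2.338 = 25.802%; on $3,000,000: $774,060.

$774,000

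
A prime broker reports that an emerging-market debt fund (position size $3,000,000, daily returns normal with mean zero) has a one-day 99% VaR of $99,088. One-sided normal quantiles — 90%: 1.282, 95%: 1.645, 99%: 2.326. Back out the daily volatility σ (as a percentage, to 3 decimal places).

VaR as a fraction: $99,088 / $3,000,000 = 3.303%.
σ = VaR / z = 3.303% / 2.326 = 1.420%.

1.420%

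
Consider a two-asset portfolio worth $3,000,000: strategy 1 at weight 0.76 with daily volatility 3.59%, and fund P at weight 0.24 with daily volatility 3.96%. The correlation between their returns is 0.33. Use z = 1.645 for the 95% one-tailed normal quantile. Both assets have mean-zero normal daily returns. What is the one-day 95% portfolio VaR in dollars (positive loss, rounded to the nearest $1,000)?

σ_p² = 0.76²·3.59² + 0.24²·3.96² + 2·0.33·0.76·0.24·3.59·3.96 = 10.0589 (%²).
σ_p = √10.0589 = 3.172%.
VaR = 1.645 × 3.172% = 5.218%; on $3,000,000 that is $156,540.

$157,000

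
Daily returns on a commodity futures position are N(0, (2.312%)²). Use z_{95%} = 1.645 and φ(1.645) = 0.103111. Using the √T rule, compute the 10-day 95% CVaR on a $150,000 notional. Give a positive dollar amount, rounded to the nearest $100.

$22,600

σ_{10d} = 2.312% × √10 = 7.311%.
ES multiplier = φ(z)/(1−α) = 0.103111/0.05 = 2.062.
ES = 7.311% × 2.062 = 15.075%; on $150,000: $22,612.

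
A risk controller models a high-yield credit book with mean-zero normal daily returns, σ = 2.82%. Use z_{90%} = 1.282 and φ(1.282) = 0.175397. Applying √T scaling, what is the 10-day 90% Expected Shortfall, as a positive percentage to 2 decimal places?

15.64%

σ_{10d} = 2.82% × √10 = 8.918%.
ES multiplier = φ(z)/(1−α) = 0.175397/0.1 = 1.754.
ES = 8.918% × 1.754 = 15.642%.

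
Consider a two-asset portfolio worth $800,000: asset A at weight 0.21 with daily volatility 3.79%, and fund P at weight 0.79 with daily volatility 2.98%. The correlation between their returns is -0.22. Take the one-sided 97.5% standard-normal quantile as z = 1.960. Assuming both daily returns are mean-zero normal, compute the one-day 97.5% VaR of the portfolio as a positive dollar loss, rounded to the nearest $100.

$36,300

σ_p² = 0.21²·3.79² + 0.79²·2.98² + 2·-0.22·0.21·0.79·3.79·2.98 = 5.3513 (%²).
σ_p = √5.3513 = 2.313%.
VaR = 1.960 × 2.313% = 4.533%; on $800,000 that is $36,264.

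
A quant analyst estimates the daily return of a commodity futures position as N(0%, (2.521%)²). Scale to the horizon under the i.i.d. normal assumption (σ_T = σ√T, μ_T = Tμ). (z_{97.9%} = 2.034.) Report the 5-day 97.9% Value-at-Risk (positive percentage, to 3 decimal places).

σ_{5d} = 2.521% × √5 = 5.637%.
VaR = 2.034 × 5.637% = 11.466%.

11.466%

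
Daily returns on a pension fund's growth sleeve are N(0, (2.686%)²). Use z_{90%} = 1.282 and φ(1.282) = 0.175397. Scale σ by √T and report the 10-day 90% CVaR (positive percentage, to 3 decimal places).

σ_{10d} = 2.686% × √10 = 8.494%.
ES multiplier = φ(z)/(1−α) = 0.175397/0.1 = 1.754.
ES = 8.494% × 1.754 = 14.898%.

14.898%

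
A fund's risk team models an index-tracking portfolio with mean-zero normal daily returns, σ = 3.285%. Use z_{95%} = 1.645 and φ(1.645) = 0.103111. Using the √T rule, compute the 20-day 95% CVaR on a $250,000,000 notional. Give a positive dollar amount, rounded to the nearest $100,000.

σ_{20d} = 3.285% × √20 = 14.691%.
ES multiplier = φ(z)/(1−α) = 0.103111/0.05 = 2.062.
ES = 14.691% × 2.062 = 30.293%; on $250,000,000: $75,732,500.

$75,700,000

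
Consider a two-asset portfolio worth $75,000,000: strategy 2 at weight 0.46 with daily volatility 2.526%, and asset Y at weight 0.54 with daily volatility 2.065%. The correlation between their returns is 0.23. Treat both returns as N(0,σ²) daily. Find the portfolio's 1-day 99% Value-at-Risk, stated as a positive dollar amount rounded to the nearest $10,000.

σ_p² = 0.46²·2.526² + 0.54²·2.065² + 2·0.23·0.46·0.54·2.526·2.065 = 3.1896 (%²).
σ_p = √3.1896 = 1.786%.
At 99%, z = 2.326.
VaR = 2.326 × 1.786% = 4.154%; on $75,000,000 that is $3,115,500.

$3,120,000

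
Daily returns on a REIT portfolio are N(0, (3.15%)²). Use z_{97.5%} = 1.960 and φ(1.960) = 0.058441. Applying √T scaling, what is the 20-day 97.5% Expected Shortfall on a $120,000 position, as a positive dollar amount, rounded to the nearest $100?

σ_{20d} = 3.15% × √20 = 14.087%.
ES multiplier = φ(z)/(1−α) = 0.058441/0.025 = 2.338.
ES = 14.087% × 2.338 = 32.935%; on $120,000: $39,522.

$39,500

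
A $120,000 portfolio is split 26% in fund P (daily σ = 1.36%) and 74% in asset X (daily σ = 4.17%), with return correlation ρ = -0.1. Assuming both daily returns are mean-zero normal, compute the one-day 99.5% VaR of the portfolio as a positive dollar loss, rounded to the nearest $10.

$9,490

σ_p² = 0.26²·1.36² + 0.74²·4.17² + 2·-0.1·0.26·0.74·1.36·4.17 = 9.4290 (%²).
σ_p = √9.4290 = 3.071%.
At 99.5%, z = 2.576.
VaR = 2.576 × 3.071% = 7.911%; on $120,000 that is $9,493.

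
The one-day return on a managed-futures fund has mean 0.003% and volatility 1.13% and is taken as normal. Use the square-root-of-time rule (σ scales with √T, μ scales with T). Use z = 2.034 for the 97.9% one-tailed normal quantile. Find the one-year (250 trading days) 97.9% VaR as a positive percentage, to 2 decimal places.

35.59%

σ_{250d} = 1.13% × √250 = 17.867%; μ_{250d} = 250 × 0.003% = 0.750%.
VaR = −(0.750%) + 2.034 × 17.867% = 35.591%.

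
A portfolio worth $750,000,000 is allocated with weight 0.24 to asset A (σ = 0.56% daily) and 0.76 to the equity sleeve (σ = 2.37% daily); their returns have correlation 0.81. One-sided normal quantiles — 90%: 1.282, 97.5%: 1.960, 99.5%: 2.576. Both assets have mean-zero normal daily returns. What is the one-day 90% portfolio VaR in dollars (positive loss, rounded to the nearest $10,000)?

$18,380,000

σ_p² = 0.24²·0.56² + 0.76²·2.37² + 2·0.81·0.24·0.76·0.56·2.37 = 3.6546 (%²).
σ_p = √3.6546 = 1.912%.
VaR = 1.282 × 1.912% = 2.451%; on $750,000,000 that is $18,382,500.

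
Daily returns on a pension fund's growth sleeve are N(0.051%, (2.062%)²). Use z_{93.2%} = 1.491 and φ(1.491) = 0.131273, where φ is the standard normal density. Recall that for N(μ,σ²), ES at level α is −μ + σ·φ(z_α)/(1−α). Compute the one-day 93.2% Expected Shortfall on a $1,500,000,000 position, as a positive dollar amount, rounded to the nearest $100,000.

Tail multiplier: φ(z)/(1−α) = 0.131273 / 0.068 = 1.930.
ES = −(0.051%) + 2.062% × 1.930 = 3.929%.
On $1,500,000,000: 0.03929 × $1,500,000,000 = $58,935,000.

$58,900,000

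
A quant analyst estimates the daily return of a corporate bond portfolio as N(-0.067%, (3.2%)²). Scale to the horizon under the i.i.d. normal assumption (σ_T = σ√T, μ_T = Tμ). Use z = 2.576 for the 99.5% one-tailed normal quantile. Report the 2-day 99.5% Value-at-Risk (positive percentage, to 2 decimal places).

11.79%

σ_{2d} = 3.2% × √2 = 4.525%; μ_{2d} = 2 × -0.067% = -0.134%.
VaR = −(-0.134%) + 2.576 × 4.525% = 11.790%.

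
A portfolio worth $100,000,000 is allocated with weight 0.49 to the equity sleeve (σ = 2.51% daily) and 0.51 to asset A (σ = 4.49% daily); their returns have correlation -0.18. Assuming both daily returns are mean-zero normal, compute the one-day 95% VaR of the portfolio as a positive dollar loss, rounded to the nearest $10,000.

σ_p² = 0.49²·2.51² + 0.51²·4.49² + 2·-0.18·0.49·0.51·2.51·4.49 = 5.7424 (%²).
σ_p = √5.7424 = 2.396%.
At 95%, z = 1.645.
VaR = 1.645 × 2.396% = 3.941%; on $100,000,000 that is $3,941,000.

$3,940,000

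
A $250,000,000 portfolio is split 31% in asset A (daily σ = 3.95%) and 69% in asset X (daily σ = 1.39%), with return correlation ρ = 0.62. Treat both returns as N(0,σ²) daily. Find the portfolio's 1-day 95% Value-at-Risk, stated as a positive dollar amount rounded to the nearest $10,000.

$8,100,000

σ_p² = 0.31²·3.95² + 0.69²·1.39² + 2·0.62·0.31·0.69·3.95·1.39 = 3.8756 (%²).
σ_p = √3.8756 = 1.969%.
At 95%, z = 1.645.
VaR = 1.645 × 1.969% = 3.239%; on $250,000,000 that is $8,097,500.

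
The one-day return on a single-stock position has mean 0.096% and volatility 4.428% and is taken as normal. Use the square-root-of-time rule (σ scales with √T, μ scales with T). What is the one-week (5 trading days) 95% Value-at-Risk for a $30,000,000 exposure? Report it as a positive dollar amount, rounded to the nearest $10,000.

$4,740,000

At 95%, z = 1.645.
σ_{5d} = 4.428% × √5 = 9.901%; μ_{5d} = 5 × 0.096% = 0.480%.
VaR = −(0.480%) + 1.645 × 9.901% = 15.807%.
On $30,000,000: 0.15807 × $30,000,000 = $4,742,100.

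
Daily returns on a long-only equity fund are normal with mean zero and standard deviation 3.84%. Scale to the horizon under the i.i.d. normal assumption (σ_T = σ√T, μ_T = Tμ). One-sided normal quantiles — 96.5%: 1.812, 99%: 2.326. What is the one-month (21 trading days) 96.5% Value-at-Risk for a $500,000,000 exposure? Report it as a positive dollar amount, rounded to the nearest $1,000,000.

$159,000,000

σ_{21d} = 3.84% × √21 = 17.597%.
VaR = 1.812 × 17.597% = 31.886%.
On $500,000,000: 0.31886 × $500,000,000 = $159,430,000.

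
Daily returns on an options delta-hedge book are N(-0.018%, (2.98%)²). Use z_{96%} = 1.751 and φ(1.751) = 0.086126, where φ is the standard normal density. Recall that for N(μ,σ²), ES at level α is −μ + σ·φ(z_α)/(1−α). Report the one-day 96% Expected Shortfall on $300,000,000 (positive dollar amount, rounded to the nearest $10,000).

$19,300,000

Tail multiplier: φ(z)/(1−α) = 0.086126 / 0.04 = 2.153.
ES = −(-0.018%) + 2.98% × 2.153 = 6.434%.
On $300,000,000: 0.06434 × $300,000,000 = $19,302,000.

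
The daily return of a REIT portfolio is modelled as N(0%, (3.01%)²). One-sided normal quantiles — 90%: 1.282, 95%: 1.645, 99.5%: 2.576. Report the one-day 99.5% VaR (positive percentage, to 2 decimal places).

VaR = z·σ = 2.576 × 3.01% = 7.754%.

7.75%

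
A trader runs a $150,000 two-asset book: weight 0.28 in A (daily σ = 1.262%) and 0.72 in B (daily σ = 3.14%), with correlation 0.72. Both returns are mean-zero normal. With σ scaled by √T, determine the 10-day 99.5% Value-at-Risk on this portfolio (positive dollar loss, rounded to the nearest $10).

$30,880

σ_p = √(0.28²·1.262² + 0.72²·3.14² + 2·0.72·0.28·0.72·1.262·3.14) = 2.527%.
σ_{10d} = 2.527% × √10 = 7.991%.
z(99.5%) = 2.576.
VaR = 2.576 × 7.991% = 20.585%; on $150,000 that is $30,878.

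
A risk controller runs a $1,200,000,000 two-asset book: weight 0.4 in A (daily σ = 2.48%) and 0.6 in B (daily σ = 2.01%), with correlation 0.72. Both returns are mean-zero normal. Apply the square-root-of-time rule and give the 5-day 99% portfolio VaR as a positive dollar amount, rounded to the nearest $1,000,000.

$127,000,000

σ_p = √(0.4²·2.48² + 0.6²·2.01² + 2·0.72·0.4·0.6·2.48·2.01) = 2.040%.
σ_{5d} = 2.040% × √5 = 4.562%.
z(99%) = 2.326.
VaR = 2.326 × 4.562% = 10.611%; on $1,200,000,000 that is $127,332,000.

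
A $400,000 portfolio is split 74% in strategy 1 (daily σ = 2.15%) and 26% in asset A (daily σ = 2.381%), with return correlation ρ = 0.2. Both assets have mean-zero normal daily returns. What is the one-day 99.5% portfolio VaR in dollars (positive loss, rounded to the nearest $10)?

$18,740

σ_p² = 0.74²·2.15² + 0.26²·2.381² + 2·0.2·0.74·0.26·2.15·2.381 = 3.3085 (%²).
σ_p = √3.3085 = 1.819%.
At 99.5%, z = 2.576.
VaR = 2.576 × 1.819% = 4.686%; on $400,000 that is $18,744.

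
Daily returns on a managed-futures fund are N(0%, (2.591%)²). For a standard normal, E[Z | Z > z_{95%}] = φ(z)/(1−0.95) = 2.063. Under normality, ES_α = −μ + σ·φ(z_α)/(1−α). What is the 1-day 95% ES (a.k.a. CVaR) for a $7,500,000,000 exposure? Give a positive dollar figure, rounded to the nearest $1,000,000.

$401,000,000

ES = 2.591% × 2.063 = 5.345%.
On $7,500,000,000: 0.05345 × $7,500,000,000 = $400,875,000.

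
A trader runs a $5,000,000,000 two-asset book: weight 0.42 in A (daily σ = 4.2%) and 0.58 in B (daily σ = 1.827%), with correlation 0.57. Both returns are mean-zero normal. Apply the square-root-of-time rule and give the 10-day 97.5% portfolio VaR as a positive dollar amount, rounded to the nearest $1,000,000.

$782,000,000

σ_p = √(0.42²·4.2² + 0.58²·1.827² + 2·0.57·0.42·0.58·4.2·1.827) = 2.523%.
σ_{10d} = 2.523% × √10 = 7.978%.
z(97.5%) = 1.960.
VaR = 1.960 × 7.978% = 15.637%; on $5,000,000,000 that is $781,850,000.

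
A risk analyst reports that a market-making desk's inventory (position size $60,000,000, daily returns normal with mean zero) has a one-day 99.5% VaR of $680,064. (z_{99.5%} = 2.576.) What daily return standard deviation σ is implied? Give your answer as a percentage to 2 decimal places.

0.44%

VaR as a fraction: $680,064 / $60,000,000 = 1.133%.
σ = VaR / z = 1.133% / 2.576 = 0.440%.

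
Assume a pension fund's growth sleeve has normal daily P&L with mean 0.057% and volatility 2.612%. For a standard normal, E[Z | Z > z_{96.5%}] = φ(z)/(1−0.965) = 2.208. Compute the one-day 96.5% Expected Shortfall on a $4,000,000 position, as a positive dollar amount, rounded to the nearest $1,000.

ES = −(0.057%) + 2.612% × 2.208 = 5.710%.
On $4,000,000: 0.05710 × $4,000,000 = $228,400.

$228,000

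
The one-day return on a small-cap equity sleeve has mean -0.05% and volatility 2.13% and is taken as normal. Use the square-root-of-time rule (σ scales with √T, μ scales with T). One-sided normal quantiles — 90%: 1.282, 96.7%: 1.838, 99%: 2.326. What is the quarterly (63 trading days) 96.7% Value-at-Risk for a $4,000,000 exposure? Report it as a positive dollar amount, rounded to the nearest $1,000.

σ_{63d} = 2.13% × √63 = 16.906%; μ_{63d} = 63 × -0.05% = -3.150%.
VaR = −(-3.150%) + 1.838 × 16.906% = 34.223%.
On $4,000,000: 0.34223 × $4,000,000 = $1,368,920.

$1,369,000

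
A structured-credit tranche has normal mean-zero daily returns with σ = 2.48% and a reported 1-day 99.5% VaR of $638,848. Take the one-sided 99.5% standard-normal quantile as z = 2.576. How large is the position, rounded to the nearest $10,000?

VaR as a fraction of value: z·σ = 2.576 × 2.48% = 6.38848%.
Position = $638,848 / 0.0638848 = $10,000,000.

$10,000,000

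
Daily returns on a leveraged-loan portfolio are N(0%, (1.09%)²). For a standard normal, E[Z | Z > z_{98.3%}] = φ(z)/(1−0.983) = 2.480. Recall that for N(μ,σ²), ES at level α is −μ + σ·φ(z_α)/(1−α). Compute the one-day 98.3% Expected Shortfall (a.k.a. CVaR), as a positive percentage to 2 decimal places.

ES = 1.09% × 2.480 = 2.703%.

2.70%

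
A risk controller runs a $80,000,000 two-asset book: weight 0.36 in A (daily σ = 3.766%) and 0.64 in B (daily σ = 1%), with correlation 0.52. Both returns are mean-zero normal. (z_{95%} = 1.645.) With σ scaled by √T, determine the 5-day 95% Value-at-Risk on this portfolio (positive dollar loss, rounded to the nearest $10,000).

$5,220,000

σ_p = √(0.36²·3.766² + 0.64²·1² + 2·0.52·0.36·0.64·3.766·1) = 1.775%.
σ_{5d} = 1.775% × √5 = 3.969%.
VaR = 1.645 × 3.969% = 6.529%; on $80,000,000 that is $5,223,200.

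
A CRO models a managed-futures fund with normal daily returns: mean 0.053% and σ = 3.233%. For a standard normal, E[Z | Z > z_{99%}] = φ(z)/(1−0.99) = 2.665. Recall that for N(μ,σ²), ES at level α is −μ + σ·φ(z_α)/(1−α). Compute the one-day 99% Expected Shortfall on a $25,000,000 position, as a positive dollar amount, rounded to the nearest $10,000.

ES = −(0.053%) + 3.233% × 2.665 = 8.563%.
On $25,000,000: 0.08563 × $25,000,000 = $2,140,750.

$2,140,000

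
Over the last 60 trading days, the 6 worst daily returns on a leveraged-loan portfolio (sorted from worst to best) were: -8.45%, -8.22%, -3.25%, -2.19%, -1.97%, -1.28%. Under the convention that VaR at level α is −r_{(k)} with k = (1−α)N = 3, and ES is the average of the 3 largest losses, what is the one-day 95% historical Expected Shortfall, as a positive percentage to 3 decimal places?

The 3 worst returns sum to -19.92%.
ES = −(-19.92%) / 3 = 6.64% ≈ 6.640%.

6.640%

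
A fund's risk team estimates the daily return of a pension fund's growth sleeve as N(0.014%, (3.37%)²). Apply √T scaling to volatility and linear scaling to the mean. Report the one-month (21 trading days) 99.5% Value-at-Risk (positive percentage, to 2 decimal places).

At 99.5%, z = 2.576.
σ_{21d} = 3.37% × √21 = 15.443%; μ_{21d} = 21 × 0.014% = 0.294%.
VaR = −(0.294%) + 2.576 × 15.443% = 39.487%.

39.49%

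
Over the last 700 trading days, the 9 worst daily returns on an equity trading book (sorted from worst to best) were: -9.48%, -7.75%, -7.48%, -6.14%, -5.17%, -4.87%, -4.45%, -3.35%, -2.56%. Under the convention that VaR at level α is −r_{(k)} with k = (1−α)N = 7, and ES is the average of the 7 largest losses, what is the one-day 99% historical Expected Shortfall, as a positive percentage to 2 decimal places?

6.48%

The 7 worst returns sum to -45.34%.
ES = −(-45.34%) / 7 = 6.4771…% ≈ 6.48%.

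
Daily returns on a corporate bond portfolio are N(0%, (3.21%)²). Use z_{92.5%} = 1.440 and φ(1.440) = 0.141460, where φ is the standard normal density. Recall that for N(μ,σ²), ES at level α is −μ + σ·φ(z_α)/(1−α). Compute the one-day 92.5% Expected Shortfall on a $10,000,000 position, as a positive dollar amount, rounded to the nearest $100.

$605,400

Tail multiplier: φ(z)/(1−α) = 0.141460 / 0.075 = 1.886.
ES = 3.21% × 1.886 = 6.054%.
On $10,000,000: 0.06054 × $10,000,000 = $605,400.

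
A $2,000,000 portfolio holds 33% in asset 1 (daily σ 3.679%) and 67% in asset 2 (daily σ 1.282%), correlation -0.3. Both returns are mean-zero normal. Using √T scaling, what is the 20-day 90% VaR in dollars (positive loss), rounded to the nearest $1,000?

$144,000

σ_p = √(0.33²·3.679² + 0.67²·1.282² + 2·-0.3·0.33·0.67·3.679·1.282) = 1.259%.
σ_{20d} = 1.259% × √20 = 5.630%.
z(90%) = 1.282.
VaR = 1.282 × 5.630% = 7.218%; on $2,000,000 that is $144,360.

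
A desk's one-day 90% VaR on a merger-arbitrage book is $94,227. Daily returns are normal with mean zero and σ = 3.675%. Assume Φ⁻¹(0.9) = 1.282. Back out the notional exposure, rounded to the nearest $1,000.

VaR as a fraction of value: z·σ = 1.282 × 3.675% = 4.71135%.
Position = $94,227 / 0.0471135 = $2,000,000.

$2,000,000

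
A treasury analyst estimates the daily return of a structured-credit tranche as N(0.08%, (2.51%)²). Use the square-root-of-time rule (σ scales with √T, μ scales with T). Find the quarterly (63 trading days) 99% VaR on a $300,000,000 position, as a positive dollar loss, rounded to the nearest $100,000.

$123,900,000

At 99%, z = 2.326.
σ_{63d} = 2.51% × √63 = 19.923%; μ_{63d} = 63 × 0.08% = 5.040%.
VaR = −(5.040%) + 2.326 × 19.923% = 41.301%.
On $300,000,000: 0.41301 × $300,000,000 = $123,903,000.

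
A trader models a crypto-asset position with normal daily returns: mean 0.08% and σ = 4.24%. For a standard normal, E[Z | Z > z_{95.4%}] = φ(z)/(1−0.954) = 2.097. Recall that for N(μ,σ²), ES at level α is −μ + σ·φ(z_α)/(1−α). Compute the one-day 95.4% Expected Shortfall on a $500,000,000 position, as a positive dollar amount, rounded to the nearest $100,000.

$44,100,000

ES = −(0.08%) + 4.24% × 2.097 = 8.811%.
On $500,000,000: 0.08811 × $500,000,000 = $44,055,000.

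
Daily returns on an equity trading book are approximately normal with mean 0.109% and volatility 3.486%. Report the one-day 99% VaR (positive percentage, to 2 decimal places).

At 99% one-sided, z = 2.326.
VaR = −μ + z·σ = −(0.109%) + 2.326 × 3.486% = 7.999%.

8.00%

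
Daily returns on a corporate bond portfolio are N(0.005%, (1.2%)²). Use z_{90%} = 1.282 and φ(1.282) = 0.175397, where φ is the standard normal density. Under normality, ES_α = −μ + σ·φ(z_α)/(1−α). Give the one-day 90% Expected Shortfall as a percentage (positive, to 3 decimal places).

2.100%

Tail multiplier: φ(z)/(1−α) = 0.175397 / 0.1 = 1.754.
ES = −(0.005%) + 1.2% × 1.754 = 2.100%.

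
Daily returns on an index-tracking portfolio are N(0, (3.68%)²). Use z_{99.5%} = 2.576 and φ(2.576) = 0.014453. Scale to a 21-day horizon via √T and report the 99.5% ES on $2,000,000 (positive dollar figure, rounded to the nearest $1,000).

σ_{21d} = 3.68% × √21 = 16.864%.
ES multiplier = φ(z)/(1−α) = 0.014453/0.005 = 2.891.
ES = 16.864% × 2.891 = 48.754%; on $2,000,000: $975,080.

$975,000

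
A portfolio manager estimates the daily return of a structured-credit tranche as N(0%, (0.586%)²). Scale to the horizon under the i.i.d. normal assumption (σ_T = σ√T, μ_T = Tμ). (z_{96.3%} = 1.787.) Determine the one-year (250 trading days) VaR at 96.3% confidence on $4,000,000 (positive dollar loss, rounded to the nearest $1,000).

$662,000

σ_{250d} = 0.586% × √250 = 9.265%.
VaR = 1.787 × 9.265% = 16.557%.
On $4,000,000: 0.16557 × $4,000,000 = $662,280.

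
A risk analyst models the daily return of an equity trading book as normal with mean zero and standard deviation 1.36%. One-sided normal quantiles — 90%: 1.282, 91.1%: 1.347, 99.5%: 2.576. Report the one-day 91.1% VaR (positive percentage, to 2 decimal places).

VaR = z·σ = 1.347 × 1.36% = 1.832%.

1.83%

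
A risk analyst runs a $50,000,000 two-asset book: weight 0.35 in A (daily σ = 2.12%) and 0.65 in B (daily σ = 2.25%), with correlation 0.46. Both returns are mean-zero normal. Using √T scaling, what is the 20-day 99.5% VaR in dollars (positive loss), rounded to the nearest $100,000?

$11,100,000

σ_p = √(0.35²·2.12² + 0.65²·2.25² + 2·0.46·0.35·0.65·2.12·2.25) = 1.920%.
σ_{20d} = 1.920% × √20 = 8.587%.
z(99.5%) = 2.576.
VaR = 2.576 × 8.587% = 22.120%; on $50,000,000 that is $11,060,000.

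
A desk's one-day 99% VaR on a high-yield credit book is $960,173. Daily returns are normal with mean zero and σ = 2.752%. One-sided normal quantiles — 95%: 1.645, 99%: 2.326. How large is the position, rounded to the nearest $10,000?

VaR as a fraction of value: z·σ = 2.326 × 2.752% = 6.40115%.
Position = $960,173 / 0.0640115 = $15,000,003.

$15,000,000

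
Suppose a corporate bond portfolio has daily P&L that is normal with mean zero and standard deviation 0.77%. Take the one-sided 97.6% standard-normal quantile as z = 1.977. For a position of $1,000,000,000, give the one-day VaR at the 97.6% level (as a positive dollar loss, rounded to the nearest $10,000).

VaR = z·σ = 1.977 × 0.77% = 1.522%.
On $1,000,000,000: 0.01522 × $1,000,000,000 = $15,220,000.

$15,220,000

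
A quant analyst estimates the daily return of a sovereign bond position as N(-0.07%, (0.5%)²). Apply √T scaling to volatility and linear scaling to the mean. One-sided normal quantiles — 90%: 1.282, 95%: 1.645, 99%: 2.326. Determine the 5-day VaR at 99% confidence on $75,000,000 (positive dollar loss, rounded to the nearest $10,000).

σ_{5d} = 0.5% × √5 = 1.118%; μ_{5d} = 5 × -0.07% = -0.350%.
VaR = −(-0.350%) + 2.326 × 1.118% = 2.950%.
On $75,000,000: 0.02950 × $75,000,000 = $2,212,500.

$2,210,000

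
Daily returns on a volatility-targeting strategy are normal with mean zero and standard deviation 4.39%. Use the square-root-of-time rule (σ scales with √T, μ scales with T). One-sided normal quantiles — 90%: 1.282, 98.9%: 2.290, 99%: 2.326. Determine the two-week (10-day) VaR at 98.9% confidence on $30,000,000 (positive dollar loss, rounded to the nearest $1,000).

$9,537,000

σ_{10d} = 4.39% × √10 = 13.882%.
VaR = 2.290 × 13.882% = 31.790%.
On $30,000,000: 0.31790 × $30,000,000 = $9,537,000.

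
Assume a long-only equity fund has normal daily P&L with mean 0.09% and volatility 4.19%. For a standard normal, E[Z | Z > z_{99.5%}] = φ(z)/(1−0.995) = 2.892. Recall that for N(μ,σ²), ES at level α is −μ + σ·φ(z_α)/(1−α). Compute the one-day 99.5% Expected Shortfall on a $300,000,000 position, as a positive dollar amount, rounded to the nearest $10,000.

$36,080,000

ES = −(0.09%) + 4.19% × 2.892 = 12.027%.
On $300,000,000: 0.12027 × $300,000,000 = $36,081,000.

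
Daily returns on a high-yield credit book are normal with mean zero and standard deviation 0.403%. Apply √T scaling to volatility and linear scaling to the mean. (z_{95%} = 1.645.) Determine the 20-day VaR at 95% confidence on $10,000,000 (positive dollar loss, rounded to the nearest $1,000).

σ_{20d} = 0.403% × √20 = 1.802%.
VaR = 1.645 × 1.802% = 2.964%.
On $10,000,000: 0.02964 × $10,000,000 = $296,400.

$296,000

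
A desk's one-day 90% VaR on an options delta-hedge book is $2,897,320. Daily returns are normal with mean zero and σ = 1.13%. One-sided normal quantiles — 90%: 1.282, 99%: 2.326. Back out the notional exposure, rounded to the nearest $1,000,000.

$200,000,000

VaR as a fraction of value: z·σ = 1.282 × 1.13% = 1.44866%.
Position = $2,897,320 / 0.0144866 = $200,000,000.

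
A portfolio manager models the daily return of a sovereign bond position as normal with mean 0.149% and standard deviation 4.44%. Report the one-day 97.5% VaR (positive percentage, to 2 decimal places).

8.55%

At 97.5% one-sided, z = 1.960.
VaR = −μ + z·σ = −(0.149%) + 1.960 × 4.44% = 8.553%.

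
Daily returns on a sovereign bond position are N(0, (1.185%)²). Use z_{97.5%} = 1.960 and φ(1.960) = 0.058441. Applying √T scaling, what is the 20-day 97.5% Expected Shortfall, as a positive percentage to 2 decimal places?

σ_{20d} = 1.185% × √20 = 5.299%.
ES multiplier = φ(z)/(1−α) = 0.058441/0.025 = 2.338.
ES = 5.299% × 2.338 = 12.389%.

12.39%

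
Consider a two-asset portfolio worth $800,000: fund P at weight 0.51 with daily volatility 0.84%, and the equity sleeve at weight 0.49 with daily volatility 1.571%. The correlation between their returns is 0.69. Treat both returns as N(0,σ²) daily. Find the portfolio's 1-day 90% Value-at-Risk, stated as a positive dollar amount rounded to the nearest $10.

$11,380

σ_p² = 0.51²·0.84² + 0.49²·1.571² + 2·0.69·0.51·0.49·0.84·1.571 = 1.2312 (%²).
σ_p = √1.2312 = 1.110%.
At 90%, z = 1.282.
VaR = 1.282 × 1.110% = 1.423%; on $800,000 that is $11,384.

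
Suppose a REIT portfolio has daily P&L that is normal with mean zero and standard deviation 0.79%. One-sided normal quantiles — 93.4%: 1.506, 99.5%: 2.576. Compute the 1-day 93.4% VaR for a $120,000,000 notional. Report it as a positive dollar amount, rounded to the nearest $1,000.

$1,428,000

VaR = z·σ = 1.506 × 0.79% = 1.190%.
On $120,000,000: 0.01190 × $120,000,000 = $1,428,000.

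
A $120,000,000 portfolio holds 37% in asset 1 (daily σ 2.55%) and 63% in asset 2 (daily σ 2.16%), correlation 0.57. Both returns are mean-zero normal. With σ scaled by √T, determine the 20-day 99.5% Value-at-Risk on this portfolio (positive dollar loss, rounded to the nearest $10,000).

σ_p = √(0.37²·2.55² + 0.63²·2.16² + 2·0.57·0.37·0.63·2.55·2.16) = 2.051%.
σ_{20d} = 2.051% × √20 = 9.172%.
z(99.5%) = 2.576.
VaR = 2.576 × 9.172% = 23.627%; on $120,000,000 that is $28,352,400.

$28,350,000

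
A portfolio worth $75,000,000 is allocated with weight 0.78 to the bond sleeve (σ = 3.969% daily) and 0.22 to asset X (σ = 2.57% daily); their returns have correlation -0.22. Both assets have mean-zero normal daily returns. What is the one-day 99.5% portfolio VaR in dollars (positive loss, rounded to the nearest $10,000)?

σ_p² = 0.78²·3.969² + 0.22²·2.57² + 2·-0.22·0.78·0.22·3.969·2.57 = 9.1336 (%²).
σ_p = √9.1336 = 3.022%.
At 99.5%, z = 2.576.
VaR = 2.576 × 3.022% = 7.785%; on $75,000,000 that is $5,838,750.

$5,840,000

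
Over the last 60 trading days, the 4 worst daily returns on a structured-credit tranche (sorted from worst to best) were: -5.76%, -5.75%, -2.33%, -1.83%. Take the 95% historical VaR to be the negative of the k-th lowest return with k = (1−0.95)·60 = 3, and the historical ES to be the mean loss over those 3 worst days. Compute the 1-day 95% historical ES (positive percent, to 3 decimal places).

4.613%

The 3 worst returns sum to -13.84%.
ES = −(-13.84%) / 3 = 4.6133…% ≈ 4.613%.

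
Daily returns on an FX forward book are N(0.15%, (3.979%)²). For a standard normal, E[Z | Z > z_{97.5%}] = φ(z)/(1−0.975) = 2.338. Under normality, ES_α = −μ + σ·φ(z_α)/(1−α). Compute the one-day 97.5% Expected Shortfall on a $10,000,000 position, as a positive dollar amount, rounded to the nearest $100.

$915,300

ES = −(0.15%) + 3.979% × 2.338 = 9.153%.
On $10,000,000: 0.09153 × $10,000,000 = $915,300.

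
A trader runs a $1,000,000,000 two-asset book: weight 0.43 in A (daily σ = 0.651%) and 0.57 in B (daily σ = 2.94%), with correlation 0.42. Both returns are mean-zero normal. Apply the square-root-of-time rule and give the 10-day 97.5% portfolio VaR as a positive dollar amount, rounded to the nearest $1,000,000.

$112,000,000

σ_p = √(0.43²·0.651² + 0.57²·2.94² + 2·0.42·0.43·0.57·0.651·2.94) = 1.811%.
σ_{10d} = 1.811% × √10 = 5.727%.
z(97.5%) = 1.960.
VaR = 1.960 × 5.727% = 11.225%; on $1,000,000,000 that is $112,250,000.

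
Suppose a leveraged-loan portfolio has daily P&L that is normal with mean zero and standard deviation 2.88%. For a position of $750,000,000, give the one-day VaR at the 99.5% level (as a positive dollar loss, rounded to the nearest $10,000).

At 99.5% one-sided, z = 2.576.
VaR = z·σ = 2.576 × 2.88% = 7.419%.
On $750,000,000: 0.07419 × $750,000,000 = $55,642,500.

$55,640,000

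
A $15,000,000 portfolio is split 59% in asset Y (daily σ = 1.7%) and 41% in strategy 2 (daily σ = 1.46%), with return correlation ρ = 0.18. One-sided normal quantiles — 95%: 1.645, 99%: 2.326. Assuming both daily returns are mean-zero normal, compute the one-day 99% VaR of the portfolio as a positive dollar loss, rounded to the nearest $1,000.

$439,000

σ_p² = 0.59²·1.7² + 0.41²·1.46² + 2·0.18·0.59·0.41·1.7·1.46 = 1.5805 (%²).
σ_p = √1.5805 = 1.257%.
VaR = 2.326 × 1.257% = 2.924%; on $15,000,000 that is $438,600.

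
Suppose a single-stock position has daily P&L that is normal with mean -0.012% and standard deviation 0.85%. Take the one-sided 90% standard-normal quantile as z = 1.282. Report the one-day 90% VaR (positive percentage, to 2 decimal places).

1.10%

VaR = −μ + z·σ = −(-0.012%) + 1.282 × 0.85% = 1.102%.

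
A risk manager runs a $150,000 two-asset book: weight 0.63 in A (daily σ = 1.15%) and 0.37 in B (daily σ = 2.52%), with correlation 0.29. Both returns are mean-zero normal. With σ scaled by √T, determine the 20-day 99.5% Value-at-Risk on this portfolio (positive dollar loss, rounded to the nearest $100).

σ_p = √(0.63²·1.15² + 0.37²·2.52² + 2·0.29·0.63·0.37·1.15·2.52) = 1.336%.
σ_{20d} = 1.336% × √20 = 5.975%.
z(99.5%) = 2.576.
VaR = 2.576 × 5.975% = 15.392%; on $150,000 that is $23,088.

$23,100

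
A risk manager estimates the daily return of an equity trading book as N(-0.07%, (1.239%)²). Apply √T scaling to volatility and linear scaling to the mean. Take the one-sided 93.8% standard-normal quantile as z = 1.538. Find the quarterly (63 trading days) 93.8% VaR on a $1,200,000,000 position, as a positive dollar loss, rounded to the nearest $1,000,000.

σ_{63d} = 1.239% × √63 = 9.834%; μ_{63d} = 63 × -0.07% = -4.410%.
VaR = −(-4.410%) + 1.538 × 9.834% = 19.535%.
On $1,200,000,000: 0.19535 × $1,200,000,000 = $234,420,000.

$234,000,000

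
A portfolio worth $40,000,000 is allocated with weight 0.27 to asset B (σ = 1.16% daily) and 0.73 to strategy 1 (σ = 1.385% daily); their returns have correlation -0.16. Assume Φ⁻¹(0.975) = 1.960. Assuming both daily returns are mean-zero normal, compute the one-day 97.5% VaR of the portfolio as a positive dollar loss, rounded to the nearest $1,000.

$791,000

σ_p² = 0.27²·1.16² + 0.73²·1.385² + 2·-0.16·0.27·0.73·1.16·1.385 = 1.0190 (%²).
σ_p = √1.0190 = 1.009%.
VaR = 1.960 × 1.009% = 1.978%; on $40,000,000 that is $791,200.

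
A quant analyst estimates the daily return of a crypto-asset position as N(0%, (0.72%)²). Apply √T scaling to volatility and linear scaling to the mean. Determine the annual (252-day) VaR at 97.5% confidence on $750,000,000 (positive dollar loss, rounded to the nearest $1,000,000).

$168,000,000

At 97.5%, z = 1.960.
σ_{252d} = 0.72% × √252 = 11.430%.
VaR = 1.960 × 11.430% = 22.403%.
On $750,000,000: 0.22403 × $750,000,000 = $168,022,500.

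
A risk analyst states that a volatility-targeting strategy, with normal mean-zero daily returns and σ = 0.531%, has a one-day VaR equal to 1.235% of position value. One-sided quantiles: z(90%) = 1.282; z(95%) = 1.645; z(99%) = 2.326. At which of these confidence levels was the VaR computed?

99%

Implied z = VaR/σ = 1.235 / 0.531 = 2.326.
This matches z(99%) = 2.326.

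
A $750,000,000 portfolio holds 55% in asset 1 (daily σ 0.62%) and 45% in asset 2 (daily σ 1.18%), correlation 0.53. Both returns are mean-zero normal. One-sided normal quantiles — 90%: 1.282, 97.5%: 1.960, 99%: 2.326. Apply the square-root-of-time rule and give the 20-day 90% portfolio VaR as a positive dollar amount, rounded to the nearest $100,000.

$33,000,000

σ_p = √(0.55²·0.62² + 0.45²·1.18² + 2·0.53·0.55·0.45·0.62·1.18) = 0.768%.
σ_{20d} = 0.768% × √20 = 3.435%.
VaR = 1.282 × 3.435% = 4.404%; on $750,000,000 that is $33,030,000.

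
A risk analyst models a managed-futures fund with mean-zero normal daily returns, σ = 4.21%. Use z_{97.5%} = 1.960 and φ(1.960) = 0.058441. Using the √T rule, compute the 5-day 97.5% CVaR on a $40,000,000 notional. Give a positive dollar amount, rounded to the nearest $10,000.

σ_{5d} = 4.21% × √5 = 9.414%.
ES multiplier = φ(z)/(1−α) = 0.058441/0.025 = 2.338.
ES = 9.414% × 2.338 = 22.010%; on $40,000,000: $8,804,000.

$8,800,000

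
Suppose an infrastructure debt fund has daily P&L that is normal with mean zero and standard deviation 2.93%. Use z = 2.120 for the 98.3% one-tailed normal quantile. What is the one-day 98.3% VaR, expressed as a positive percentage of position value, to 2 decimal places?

VaR = z·σ = 2.120 × 2.93% = 6.212%.

6.21%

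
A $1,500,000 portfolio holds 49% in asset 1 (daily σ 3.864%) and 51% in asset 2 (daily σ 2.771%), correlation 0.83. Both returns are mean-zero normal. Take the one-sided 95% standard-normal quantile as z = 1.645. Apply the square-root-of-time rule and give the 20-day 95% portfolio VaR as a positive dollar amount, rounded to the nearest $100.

$349,400

σ_p = √(0.49²·3.864² + 0.51²·2.771² + 2·0.83·0.49·0.51·3.864·2.771) = 3.166%.
σ_{20d} = 3.166% × √20 = 14.159%.
VaR = 1.645 × 14.159% = 23.292%; on $1,500,000 that is $349,380.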